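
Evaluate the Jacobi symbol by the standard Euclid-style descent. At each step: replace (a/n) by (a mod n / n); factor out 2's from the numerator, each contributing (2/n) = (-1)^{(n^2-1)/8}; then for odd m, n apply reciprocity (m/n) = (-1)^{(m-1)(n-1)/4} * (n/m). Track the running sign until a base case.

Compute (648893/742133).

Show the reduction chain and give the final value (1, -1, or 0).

flip (648893/742133) -> (742133/648893): both odd, 648893 mod 4 = 1, 742133 mod 4 = 1, so the flip contributes +1; sign now +1
(742133/648893): 742133 mod 648893 = 93240, so (742133/648893) = (93240/648893)
factor out 2^3: 93240 = 2^3·11655; with 648893 mod 8 = 5, (2/648893) = -1; sign now -1; continue with (11655/648893)
flip (11655/648893) -> (648893/11655): both odd, 11655 mod 4 = 3, 648893 mod 4 = 1, so the flip contributes +1; sign now -1
(648893/11655): 648893 mod 11655 = 7868, so (648893/11655) = (7868/11655)
factor out 2^2: 7868 = 2^2·1967; with 11655 mod 8 = 7, (2/11655) = +1; sign now -1; continue with (1967/11655)
flip (1967/11655) -> (11655/1967): both odd, 1967 mod 4 = 3, 11655 mod 4 = 3, so the flip contributes -1; sign now +1
(11655/1967): 11655 mod 1967 = 1820, so (11655/1967) = (1820/1967)
factor out 2^2: 1820 = 2^2·455; with 1967 mod 8 = 7, (2/1967) = +1; sign now +1; continue with (455/1967)
flip (455/1967) -> (1967/455): both odd, 455 mod 4 = 3, 1967 mod 4 = 3, so the flip contributes -1; sign now -1
(1967/455): 1967 mod 455 = 147, so (1967/455) = (147/455)
flip (147/455) -> (455/147): both odd, 147 mod 4 = 3, 455 mod 4 = 3, so the flip contributes -1; sign now +1
(455/147): 455 mod 147 = 14, so (455/147) = (14/147)
factor out 2^1: 14 = 2^1·7; with 147 mod 8 = 3, (2/147) = -1; sign now -1; continue with (7/147)
flip (7/147) -> (147/7): both odd, 7 mod 4 = 3, 147 mod 4 = 3, so the flip contributes -1; sign now +1
(147/7): 147 mod 7 = 0, so (147/7) = (0/7)
reached (0/7); gcd(a, n) > 1, so (0/7) = 0 and the symbol is 0

0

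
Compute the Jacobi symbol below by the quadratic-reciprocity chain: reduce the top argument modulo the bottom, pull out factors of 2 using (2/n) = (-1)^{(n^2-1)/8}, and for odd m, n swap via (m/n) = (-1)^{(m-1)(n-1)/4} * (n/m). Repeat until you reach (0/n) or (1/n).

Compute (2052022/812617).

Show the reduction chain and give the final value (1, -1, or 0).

(2052022/812617) = (426788/812617)   [reduce mod 812617]
426788 = 2^2·106697; (2/812617) = +1 since 812617 mod 8 = 1, so (426788/812617) = (+1)^2·(106697/812617); sign now +1
reciprocity: (106697/812617) = +1·(812617/106697) since 106697 mod 4 = 1, 812617 mod 4 = 1; sign now +1
(812617/106697) = (65738/106697)   [reduce mod 106697]
65738 = 2^1·32869; (2/106697) = +1 since 106697 mod 8 = 1, so (65738/106697) = (+1)^1·(32869/106697); sign now +1
reciprocity: (32869/106697) = +1·(106697/32869) since 32869 mod 4 = 1, 106697 mod 4 = 1; sign now +1
(106697/32869) = (8090/32869)   [reduce mod 32869]
8090 = 2^1·4045; (2/32869) = -1 since 32869 mod 8 = 5, so (8090/32869) = (-1)^1·(4045/32869); sign now -1
reciprocity: (4045/32869) = +1·(32869/4045) since 4045 mod 4 = 1, 32869 mod 4 = 1; sign now -1
(32869/4045) = (509/4045)   [reduce mod 4045]
reciprocity: (509/4045) = +1·(4045/509) since 509 mod 4 = 1, 4045 mod 4 = 1; sign now -1
(4045/509) = (482/509)   [reduce mod 509]
482 = 2^1·241; (2/509) = -1 since 509 mod 8 = 5, so (482/509) = (-1)^1·(241/509); sign now +1
reciprocity: (241/509) = +1·(509/241) since 241 mod 4 = 1, 509 mod 4 = 1; sign now +1
(509/241) = (27/241)   [reduce mod 241]
reciprocity: (27/241) = +1·(241/27) since 27 mod 4 = 3, 241 mod 4 = 1; sign now +1
(241/27) = (25/27)   [reduce mod 27]
reciprocity: (25/27) = +1·(27/25) since 25 mod 4 = 1, 27 mod 4 = 3; sign now +1
(27/25) = (2/25)   [reduce mod 25]
2 = 2^1·1; (2/25) = +1 since 25 mod 8 = 1, so (2/25) = (+1)^1·(1/25); sign now +1
(1/25) = 1; final value = sign = +1

1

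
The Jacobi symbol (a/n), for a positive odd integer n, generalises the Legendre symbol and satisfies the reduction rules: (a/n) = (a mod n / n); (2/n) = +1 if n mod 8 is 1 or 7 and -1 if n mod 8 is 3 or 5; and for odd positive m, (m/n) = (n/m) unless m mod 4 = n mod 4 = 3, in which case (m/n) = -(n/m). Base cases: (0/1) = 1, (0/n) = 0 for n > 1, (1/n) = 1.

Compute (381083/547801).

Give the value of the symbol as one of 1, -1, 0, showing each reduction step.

0

flip (381083/547801) -> (547801/381083): both odd, 381083 mod 4 = 3, 547801 mod 4 = 1, so the flip contributes +1; sign now +1
(547801/381083): 547801 mod 381083 = 166718, so (547801/381083) = (166718/381083)
factor out 2^1: 166718 = 2^1·83359; with 381083 mod 8 = 3, (2/381083) = -1; sign now -1; continue with (83359/381083)
flip (83359/381083) -> (381083/83359): both odd, 83359 mod 4 = 3, 381083 mod 4 = 3, so the flip contributes -1; sign now +1
(381083/83359): 381083 mod 83359 = 47647, so (381083/83359) = (47647/83359)
flip (47647/83359) -> (83359/47647): both odd, 47647 mod 4 = 3, 83359 mod 4 = 3, so the flip contributes -1; sign now -1
(83359/47647): 83359 mod 47647 = 35712, so (83359/47647) = (35712/47647)
factor out 2^7: 35712 = 2^7·279; with 47647 mod 8 = 7, (2/47647) = +1; sign now -1; continue with (279/47647)
flip (279/47647) -> (47647/279): both odd, 279 mod 4 = 3, 47647 mod 4 = 3, so the flip contributes -1; sign now +1
(47647/279): 47647 mod 279 = 217, so (47647/279) = (217/279)
flip (217/279) -> (279/217): both odd, 217 mod 4 = 1, 279 mod 4 = 3, so the flip contributes +1; sign now +1
(279/217): 279 mod 217 = 62, so (279/217) = (62/217)
factor out 2^1: 62 = 2^1·31; with 217 mod 8 = 1, (2/217) = +1; sign now +1; continue with (31/217)
flip (31/217) -> (217/31): both odd, 31 mod 4 = 3, 217 mod 4 = 1, so the flip contributes +1; sign now +1
(217/31): 217 mod 31 = 0, so (217/31) = (0/31)
reached (0/31); gcd(a, n) > 1, so (0/31) = 0 and the symbol is 0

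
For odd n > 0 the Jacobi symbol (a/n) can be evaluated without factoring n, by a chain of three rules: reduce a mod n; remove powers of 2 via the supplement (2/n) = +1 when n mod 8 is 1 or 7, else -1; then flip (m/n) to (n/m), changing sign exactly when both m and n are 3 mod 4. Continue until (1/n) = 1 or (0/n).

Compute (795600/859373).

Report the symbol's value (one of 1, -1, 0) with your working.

1

factor out 2^4: 795600 = 2^4·49725; with 859373 mod 8 = 5, (2/859373) = -1; sign now +1; continue with (49725/859373)
flip (49725/859373) -> (859373/49725): both odd, 49725 mod 4 = 1, 859373 mod 4 = 1, so the flip contributes +1; sign now +1
(859373/49725): 859373 mod 49725 = 14048, so (859373/49725) = (14048/49725)
factor out 2^5: 14048 = 2^5·439; with 49725 mod 8 = 5, (2/49725) = -1; sign now -1; continue with (439/49725)
flip (439/49725) -> (49725/439): both odd, 439 mod 4 = 3, 49725 mod 4 = 1, so the flip contributes +1; sign now -1
(49725/439): 49725 mod 439 = 118, so (49725/439) = (118/439)
factor out 2^1: 118 = 2^1·59; with 439 mod 8 = 7, (2/439) = +1; sign now -1; continue with (59/439)
flip (59/439) -> (439/59): both odd, 59 mod 4 = 3, 439 mod 4 = 3, so the flip contributes -1; sign now +1
(439/59): 439 mod 59 = 26, so (439/59) = (26/59)
factor out 2^1: 26 = 2^1·13; with 59 mod 8 = 3, (2/59) = -1; sign now -1; continue with (13/59)
flip (13/59) -> (59/13): both odd, 13 mod 4 = 1, 59 mod 4 = 3, so the flip contributes +1; sign now -1
(59/13): 59 mod 13 = 7, so (59/13) = (7/13)
flip (7/13) -> (13/7): both odd, 7 mod 4 = 3, 13 mod 4 = 1, so the flip contributes +1; sign now -1
(13/7): 13 mod 7 = 6, so (13/7) = (6/7)
factor out 2^1: 6 = 2^1·3; with 7 mod 8 = 7, (2/7) = +1; sign now -1; continue with (3/7)
flip (3/7) -> (7/3): both odd, 3 mod 4 = 3, 7 mod 4 = 3, so the flip contributes -1; sign now +1
(7/3): 7 mod 3 = 1, so (7/3) = (1/3)
reached (1/3) = 1, so the symbol is +1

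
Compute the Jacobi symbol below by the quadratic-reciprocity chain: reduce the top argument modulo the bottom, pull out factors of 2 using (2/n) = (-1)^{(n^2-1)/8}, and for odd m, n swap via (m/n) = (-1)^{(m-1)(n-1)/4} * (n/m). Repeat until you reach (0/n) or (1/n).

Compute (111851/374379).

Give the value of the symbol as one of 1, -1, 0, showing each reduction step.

flip (111851/374379) -> (374379/111851): both odd, 111851 mod 4 = 3, 374379 mod 4 = 3, so the flip contributes -1; sign now -1
(374379/111851): 374379 mod 111851 = 38826, so (374379/111851) = (38826/111851)
factor out 2^1: 38826 = 2^1·19413; with 111851 mod 8 = 3, (2/111851) = -1; sign now +1; continue with (19413/111851)
flip (19413/111851) -> (111851/19413): both odd, 19413 mod 4 = 1, 111851 mod 4 = 3, so the flip contributes +1; sign now +1
(111851/19413): 111851 mod 19413 = 14786, so (111851/19413) = (14786/19413)
factor out 2^1: 14786 = 2^1·7393; with 19413 mod 8 = 5, (2/19413) = -1; sign now -1; continue with (7393/19413)
flip (7393/19413) -> (19413/7393): both odd, 7393 mod 4 = 1, 19413 mod 4 = 1, so the flip contributes +1; sign now -1
(19413/7393): 19413 mod 7393 = 4627, so (19413/7393) = (4627/7393)
flip (4627/7393) -> (7393/4627): both odd, 4627 mod 4 = 3, 7393 mod 4 = 1, so the flip contributes +1; sign now -1
(7393/4627): 7393 mod 4627 = 2766, so (7393/4627) = (2766/4627)
factor out 2^1: 2766 = 2^1·1383; with 4627 mod 8 = 3, (2/4627) = -1; sign now +1; continue with (1383/4627)
flip (1383/4627) -> (4627/1383): both odd, 1383 mod 4 = 3, 4627 mod 4 = 3, so the flip contributes -1; sign now -1
(4627/1383): 4627 mod 1383 = 478, so (4627/1383) = (478/1383)
factor out 2^1: 478 = 2^1·239; with 1383 mod 8 = 7, (2/1383) = +1; sign now -1; continue with (239/1383)
flip (239/1383) -> (1383/239): both odd, 239 mod 4 = 3, 1383 mod 4 = 3, so the flip contributes -1; sign now +1
(1383/239): 1383 mod 239 = 188, so (1383/239) = (188/239)
factor out 2^2: 188 = 2^2·47; with 239 mod 8 = 7, (2/239) = +1; sign now +1; continue with (47/239)
flip (47/239) -> (239/47): both odd, 47 mod 4 = 3, 239 mod 4 = 3, so the flip contributes -1; sign now -1
(239/47): 239 mod 47 = 4, so (239/47) = (4/47)
factor out 2^2: 4 = 2^2·1; with 47 mod 8 = 7, (2/47) = +1; sign now -1; continue with (1/47)
reached (1/47) = 1, so the symbol is -1

-1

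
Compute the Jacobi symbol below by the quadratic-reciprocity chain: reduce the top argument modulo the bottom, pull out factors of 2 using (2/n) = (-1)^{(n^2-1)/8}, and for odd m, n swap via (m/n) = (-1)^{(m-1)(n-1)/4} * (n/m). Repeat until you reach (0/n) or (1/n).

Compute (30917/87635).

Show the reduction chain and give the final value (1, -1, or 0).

reciprocity: (30917/87635) = +1·(87635/30917) since 30917 mod 4 = 1, 87635 mod 4 = 3; sign now +1
(87635/30917) = (25801/30917)   [reduce mod 30917]
reciprocity: (25801/30917) = +1·(30917/25801) since 25801 mod 4 = 1, 30917 mod 4 = 1; sign now +1
(30917/25801) = (5116/25801)   [reduce mod 25801]
5116 = 2^2·1279; (2/25801) = +1 since 25801 mod 8 = 1, so (5116/25801) = (+1)^2·(1279/25801); sign now +1
reciprocity: (1279/25801) = +1·(25801/1279) since 1279 mod 4 = 3, 25801 mod 4 = 1; sign now +1
(25801/1279) = (221/1279)   [reduce mod 1279]
reciprocity: (221/1279) = +1·(1279/221) since 221 mod 4 = 1, 1279 mod 4 = 3; sign now +1
(1279/221) = (174/221)   [reduce mod 221]
174 = 2^1·87; (2/221) = -1 since 221 mod 8 = 5, so (174/221) = (-1)^1·(87/221); sign now -1
reciprocity: (87/221) = +1·(221/87) since 87 mod 4 = 3, 221 mod 4 = 1; sign now -1
(221/87) = (47/87)   [reduce mod 87]
reciprocity: (47/87) = -1·(87/47) since 47 mod 4 = 3, 87 mod 4 = 3; sign now +1
(87/47) = (40/47)   [reduce mod 47]
40 = 2^3·5; (2/47) = +1 since 47 mod 8 = 7, so (40/47) = (+1)^3·(5/47); sign now +1
reciprocity: (5/47) = +1·(47/5) since 5 mod 4 = 1, 47 mod 4 = 3; sign now +1
(47/5) = (2/5)   [reduce mod 5]
2 = 2^1·1; (2/5) = -1 since 5 mod 8 = 5, so (2/5) = (-1)^1·(1/5); sign now -1
(1/5) = 1; final value = sign = -1

-1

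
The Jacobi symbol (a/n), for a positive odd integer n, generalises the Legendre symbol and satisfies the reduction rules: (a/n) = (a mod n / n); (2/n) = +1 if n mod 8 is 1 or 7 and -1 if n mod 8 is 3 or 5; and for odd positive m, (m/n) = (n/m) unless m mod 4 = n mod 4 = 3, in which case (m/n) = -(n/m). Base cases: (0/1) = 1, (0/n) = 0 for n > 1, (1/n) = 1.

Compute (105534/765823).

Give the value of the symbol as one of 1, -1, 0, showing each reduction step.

1

105534 = 2^1·52767; (2/765823) = +1 since 765823 mod 8 = 7, so (105534/765823) = (+1)^1·(52767/765823); sign now +1
reciprocity: (52767/765823) = -1·(765823/52767) since 52767 mod 4 = 3, 765823 mod 4 = 3; sign now -1
(765823/52767) = (27085/52767)   [reduce mod 52767]
reciprocity: (27085/52767) = +1·(52767/27085) since 27085 mod 4 = 1, 52767 mod 4 = 3; sign now -1
(52767/27085) = (25682/27085)   [reduce mod 27085]
25682 = 2^1·12841; (2/27085) = -1 since 27085 mod 8 = 5, so (25682/27085) = (-1)^1·(12841/27085); sign now +1
reciprocity: (12841/27085) = +1·(27085/12841) since 12841 mod 4 = 1, 27085 mod 4 = 1; sign now +1
(27085/12841) = (1403/12841)   [reduce mod 12841]
reciprocity: (1403/12841) = +1·(12841/1403) since 1403 mod 4 = 3, 12841 mod 4 = 1; sign now +1
(12841/1403) = (214/1403)   [reduce mod 1403]
214 = 2^1·107; (2/1403) = -1 since 1403 mod 8 = 3, so (214/1403) = (-1)^1·(107/1403); sign now -1
reciprocity: (107/1403) = -1·(1403/107) since 107 mod 4 = 3, 1403 mod 4 = 3; sign now +1
(1403/107) = (12/107)   [reduce mod 107]
12 = 2^2·3; (2/107) = -1 since 107 mod 8 = 3, so (12/107) = (-1)^2·(3/107); sign now +1
reciprocity: (3/107) = -1·(107/3) since 3 mod 4 = 3, 107 mod 4 = 3; sign now -1
(107/3) = (2/3)   [reduce mod 3]
2 = 2^1·1; (2/3) = -1 since 3 mod 8 = 3, so (2/3) = (-1)^1·(1/3); sign now +1
(1/3) = 1; final value = sign = +1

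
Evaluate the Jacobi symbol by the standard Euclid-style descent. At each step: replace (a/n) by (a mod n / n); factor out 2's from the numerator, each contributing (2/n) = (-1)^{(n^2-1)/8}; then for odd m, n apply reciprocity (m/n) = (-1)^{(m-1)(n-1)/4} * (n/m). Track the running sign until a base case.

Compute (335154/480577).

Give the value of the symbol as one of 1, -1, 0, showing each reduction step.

1

factor out 2^1: 335154 = 2^1·167577; with 480577 mod 8 = 1, (2/480577) = +1; sign now +1; continue with (167577/480577)
flip (167577/480577) -> (480577/167577): both odd, 167577 mod 4 = 1, 480577 mod 4 = 1, so the flip contributes +1; sign now +1
(480577/167577): 480577 mod 167577 = 145423, so (480577/167577) = (145423/167577)
flip (145423/167577) -> (167577/145423): both odd, 145423 mod 4 = 3, 167577 mod 4 = 1, so the flip contributes +1; sign now +1
(167577/145423): 167577 mod 145423 = 22154, so (167577/145423) = (22154/145423)
factor out 2^1: 22154 = 2^1·11077; with 145423 mod 8 = 7, (2/145423) = +1; sign now +1; continue with (11077/145423)
flip (11077/145423) -> (145423/11077): both odd, 11077 mod 4 = 1, 145423 mod 4 = 3, so the flip contributes +1; sign now +1
(145423/11077): 145423 mod 11077 = 1422, so (145423/11077) = (1422/11077)
factor out 2^1: 1422 = 2^1·711; with 11077 mod 8 = 5, (2/11077) = -1; sign now -1; continue with (711/11077)
flip (711/11077) -> (11077/711): both odd, 711 mod 4 = 3, 11077 mod 4 = 1, so the flip contributes +1; sign now -1
(11077/711): 11077 mod 711 = 412, so (11077/711) = (412/711)
factor out 2^2: 412 = 2^2·103; with 711 mod 8 = 7, (2/711) = +1; sign now -1; continue with (103/711)
flip (103/711) -> (711/103): both odd, 103 mod 4 = 3, 711 mod 4 = 3, so the flip contributes -1; sign now +1
(711/103): 711 mod 103 = 93, so (711/103) = (93/103)
flip (93/103) -> (103/93): both odd, 93 mod 4 = 1, 103 mod 4 = 3, so the flip contributes +1; sign now +1
(103/93): 103 mod 93 = 10, so (103/93) = (10/93)
factor out 2^1: 10 = 2^1·5; with 93 mod 8 = 5, (2/93) = -1; sign now -1; continue with (5/93)
flip (5/93) -> (93/5): both odd, 5 mod 4 = 1, 93 mod 4 = 1, so the flip contributes +1; sign now -1
(93/5): 93 mod 5 = 3, so (93/5) = (3/5)
flip (3/5) -> (5/3): both odd, 3 mod 4 = 3, 5 mod 4 = 1, so the flip contributes +1; sign now -1
(5/3): 5 mod 3 = 2, so (5/3) = (2/3)
factor out 2^1: 2 = 2^1·1; with 3 mod 8 = 3, (2/3) = -1; sign now +1; continue with (1/3)
reached (1/3) = 1, so the symbol is +1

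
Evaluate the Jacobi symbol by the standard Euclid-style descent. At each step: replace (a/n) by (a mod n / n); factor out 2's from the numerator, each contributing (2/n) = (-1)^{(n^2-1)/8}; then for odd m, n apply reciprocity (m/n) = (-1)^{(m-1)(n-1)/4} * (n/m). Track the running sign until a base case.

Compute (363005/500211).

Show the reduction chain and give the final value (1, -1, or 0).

reciprocity: (363005/500211) = +1·(500211/363005) since 363005 mod 4 = 1, 500211 mod 4 = 3; sign now +1
(500211/363005) = (137206/363005)   [reduce mod 363005]
137206 = 2^1·68603; (2/363005) = -1 since 363005 mod 8 = 5, so (137206/363005) = (-1)^1·(68603/363005); sign now -1
reciprocity: (68603/363005) = +1·(363005/68603) since 68603 mod 4 = 3, 363005 mod 4 = 1; sign now -1
(363005/68603) = (19990/68603)   [reduce mod 68603]
19990 = 2^1·9995; (2/68603) = -1 since 68603 mod 8 = 3, so (19990/68603) = (-1)^1·(9995/68603); sign now +1
reciprocity: (9995/68603) = -1·(68603/9995) since 9995 mod 4 = 3, 68603 mod 4 = 3; sign now -1
(68603/9995) = (8633/9995)   [reduce mod 9995]
reciprocity: (8633/9995) = +1·(9995/8633) since 8633 mod 4 = 1, 9995 mod 4 = 3; sign now -1
(9995/8633) = (1362/8633)   [reduce mod 8633]
1362 = 2^1·681; (2/8633) = +1 since 8633 mod 8 = 1, so (1362/8633) = (+1)^1·(681/8633); sign now -1
reciprocity: (681/8633) = +1·(8633/681) since 681 mod 4 = 1, 8633 mod 4 = 1; sign now -1
(8633/681) = (461/681)   [reduce mod 681]
reciprocity: (461/681) = +1·(681/461) since 461 mod 4 = 1, 681 mod 4 = 1; sign now -1
(681/461) = (220/461)   [reduce mod 461]
220 = 2^2·55; (2/461) = -1 since 461 mod 8 = 5, so (220/461) = (-1)^2·(55/461); sign now -1
reciprocity: (55/461) = +1·(461/55) since 55 mod 4 = 3, 461 mod 4 = 1; sign now -1
(461/55) = (21/55)   [reduce mod 55]
reciprocity: (21/55) = +1·(55/21) since 21 mod 4 = 1, 55 mod 4 = 3; sign now -1
(55/21) = (13/21)   [reduce mod 21]
reciprocity: (13/21) = +1·(21/13) since 13 mod 4 = 1, 21 mod 4 = 1; sign now -1
(21/13) = (8/13)   [reduce mod 13]
8 = 2^3·1; (2/13) = -1 since 13 mod 8 = 5, so (8/13) = (-1)^3·(1/13); sign now +1
(1/13) = 1; final value = sign = +1

1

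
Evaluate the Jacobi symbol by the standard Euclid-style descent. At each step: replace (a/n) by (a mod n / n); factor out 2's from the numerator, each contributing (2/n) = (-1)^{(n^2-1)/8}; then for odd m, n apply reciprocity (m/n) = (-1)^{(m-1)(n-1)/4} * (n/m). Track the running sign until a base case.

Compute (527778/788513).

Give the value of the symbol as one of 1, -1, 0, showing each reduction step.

-1

527778 = 2^1·263889; (2/788513) = +1 since 788513 mod 8 = 1, so (527778/788513) = (+1)^1·(263889/788513); sign now +1
reciprocity: (263889/788513) = +1·(788513/263889) since 263889 mod 4 = 1, 788513 mod 4 = 1; sign now +1
(788513/263889) = (260735/263889)   [reduce mod 263889]
reciprocity: (260735/263889) = +1·(263889/260735) since 260735 mod 4 = 3, 263889 mod 4 = 1; sign now +1
(263889/260735) = (3154/260735)   [reduce mod 260735]
3154 = 2^1·1577; (2/260735) = +1 since 260735 mod 8 = 7, so (3154/260735) = (+1)^1·(1577/260735); sign now +1
reciprocity: (1577/260735) = +1·(260735/1577) since 1577 mod 4 = 1, 260735 mod 4 = 3; sign now +1
(260735/1577) = (530/1577)   [reduce mod 1577]
530 = 2^1·265; (2/1577) = +1 since 1577 mod 8 = 1, so (530/1577) = (+1)^1·(265/1577); sign now +1
reciprocity: (265/1577) = +1·(1577/265) since 265 mod 4 = 1, 1577 mod 4 = 1; sign now +1
(1577/265) = (252/265)   [reduce mod 265]
252 = 2^2·63; (2/265) = +1 since 265 mod 8 = 1, so (252/265) = (+1)^2·(63/265); sign now +1
reciprocity: (63/265) = +1·(265/63) since 63 mod 4 = 3, 265 mod 4 = 1; sign now +1
(265/63) = (13/63)   [reduce mod 63]
reciprocity: (13/63) = +1·(63/13) since 13 mod 4 = 1, 63 mod 4 = 3; sign now +1
(63/13) = (11/13)   [reduce mod 13]
reciprocity: (11/13) = +1·(13/11) since 11 mod 4 = 3, 13 mod 4 = 1; sign now +1
(13/11) = (2/11)   [reduce mod 11]
2 = 2^1·1; (2/11) = -1 since 11 mod 8 = 3, so (2/11) = (-1)^1·(1/11); sign now -1
(1/11) = 1; final value = sign = -1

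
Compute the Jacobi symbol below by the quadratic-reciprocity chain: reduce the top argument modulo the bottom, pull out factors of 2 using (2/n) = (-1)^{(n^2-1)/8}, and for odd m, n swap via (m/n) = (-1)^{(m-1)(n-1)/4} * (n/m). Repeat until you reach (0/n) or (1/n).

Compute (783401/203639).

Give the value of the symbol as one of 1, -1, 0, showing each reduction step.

0

(783401/203639): 783401 mod 203639 = 172484, so (783401/203639) = (172484/203639)
factor out 2^2: 172484 = 2^2·43121; with 203639 mod 8 = 7, (2/203639) = +1; sign now +1; continue with (43121/203639)
flip (43121/203639) -> (203639/43121): both odd, 43121 mod 4 = 1, 203639 mod 4 = 3, so the flip contributes +1; sign now +1
(203639/43121): 203639 mod 43121 = 31155, so (203639/43121) = (31155/43121)
flip (31155/43121) -> (43121/31155): both odd, 31155 mod 4 = 3, 43121 mod 4 = 1, so the flip contributes +1; sign now +1
(43121/31155): 43121 mod 31155 = 11966, so (43121/31155) = (11966/31155)
factor out 2^1: 11966 = 2^1·5983; with 31155 mod 8 = 3, (2/31155) = -1; sign now -1; continue with (5983/31155)
flip (5983/31155) -> (31155/5983): both odd, 5983 mod 4 = 3, 31155 mod 4 = 3, so the flip contributes -1; sign now +1
(31155/5983): 31155 mod 5983 = 1240, so (31155/5983) = (1240/5983)
factor out 2^3: 1240 = 2^3·155; with 5983 mod 8 = 7, (2/5983) = +1; sign now +1; continue with (155/5983)
flip (155/5983) -> (5983/155): both odd, 155 mod 4 = 3, 5983 mod 4 = 3, so the flip contributes -1; sign now -1
(5983/155): 5983 mod 155 = 93, so (5983/155) = (93/155)
flip (93/155) -> (155/93): both odd, 93 mod 4 = 1, 155 mod 4 = 3, so the flip contributes +1; sign now -1
(155/93): 155 mod 93 = 62, so (155/93) = (62/93)
factor out 2^1: 62 = 2^1·31; with 93 mod 8 = 5, (2/93) = -1; sign now +1; continue with (31/93)
flip (31/93) -> (93/31): both odd, 31 mod 4 = 3, 93 mod 4 = 1, so the flip contributes +1; sign now +1
(93/31): 93 mod 31 = 0, so (93/31) = (0/31)
reached (0/31); gcd(a, n) > 1, so (0/31) = 0 and the symbol is 0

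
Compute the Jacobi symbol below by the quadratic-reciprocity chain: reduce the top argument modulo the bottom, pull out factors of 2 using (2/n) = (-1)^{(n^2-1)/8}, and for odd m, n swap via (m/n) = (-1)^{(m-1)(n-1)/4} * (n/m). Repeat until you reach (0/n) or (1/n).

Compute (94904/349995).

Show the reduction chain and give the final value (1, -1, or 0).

factor out 2^3: 94904 = 2^3·11863; with 349995 mod 8 = 3, (2/349995) = -1; sign now -1; continue with (11863/349995)
flip (11863/349995) -> (349995/11863): both odd, 11863 mod 4 = 3, 349995 mod 4 = 3, so the flip contributes -1; sign now +1
(349995/11863): 349995 mod 11863 = 5968, so (349995/11863) = (5968/11863)
factor out 2^4: 5968 = 2^4·373; with 11863 mod 8 = 7, (2/11863) = +1; sign now +1; continue with (373/11863)
flip (373/11863) -> (11863/373): both odd, 373 mod 4 = 1, 11863 mod 4 = 3, so the flip contributes +1; sign now +1
(11863/373): 11863 mod 373 = 300, so (11863/373) = (300/373)
factor out 2^2: 300 = 2^2·75; with 373 mod 8 = 5, (2/373) = -1; sign now +1; continue with (75/373)
flip (75/373) -> (373/75): both odd, 75 mod 4 = 3, 373 mod 4 = 1, so the flip contributes +1; sign now +1
(373/75): 373 mod 75 = 73, so (373/75) = (73/75)
flip (73/75) -> (75/73): both odd, 73 mod 4 = 1, 75 mod 4 = 3, so the flip contributes +1; sign now +1
(75/73): 75 mod 73 = 2, so (75/73) = (2/73)
factor out 2^1: 2 = 2^1·1; with 73 mod 8 = 1, (2/73) = +1; sign now +1; continue with (1/73)
reached (1/73) = 1, so the symbol is +1

1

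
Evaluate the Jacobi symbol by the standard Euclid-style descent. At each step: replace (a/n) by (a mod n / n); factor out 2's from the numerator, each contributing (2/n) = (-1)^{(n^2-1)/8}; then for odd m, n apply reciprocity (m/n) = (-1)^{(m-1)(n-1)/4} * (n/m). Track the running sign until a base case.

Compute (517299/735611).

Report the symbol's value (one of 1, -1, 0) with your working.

1

flip (517299/735611) -> (735611/517299): both odd, 517299 mod 4 = 3, 735611 mod 4 = 3, so the flip contributes -1; sign now -1
(735611/517299): 735611 mod 517299 = 218312, so (735611/517299) = (218312/517299)
factor out 2^3: 218312 = 2^3·27289; with 517299 mod 8 = 3, (2/517299) = -1; sign now +1; continue with (27289/517299)
flip (27289/517299) -> (517299/27289): both odd, 27289 mod 4 = 1, 517299 mod 4 = 3, so the flip contributes +1; sign now +1
(517299/27289): 517299 mod 27289 = 26097, so (517299/27289) = (26097/27289)
flip (26097/27289) -> (27289/26097): both odd, 26097 mod 4 = 1, 27289 mod 4 = 1, so the flip contributes +1; sign now +1
(27289/26097): 27289 mod 26097 = 1192, so (27289/26097) = (1192/26097)
factor out 2^3: 1192 = 2^3·149; with 26097 mod 8 = 1, (2/26097) = +1; sign now +1; continue with (149/26097)
flip (149/26097) -> (26097/149): both odd, 149 mod 4 = 1, 26097 mod 4 = 1, so the flip contributes +1; sign now +1
(26097/149): 26097 mod 149 = 22, so (26097/149) = (22/149)
factor out 2^1: 22 = 2^1·11; with 149 mod 8 = 5, (2/149) = -1; sign now -1; continue with (11/149)
flip (11/149) -> (149/11): both odd, 11 mod 4 = 3, 149 mod 4 = 1, so the flip contributes +1; sign now -1
(149/11): 149 mod 11 = 6, so (149/11) = (6/11)
factor out 2^1: 6 = 2^1·3; with 11 mod 8 = 3, (2/11) = -1; sign now +1; continue with (3/11)
flip (3/11) -> (11/3): both odd, 3 mod 4 = 3, 11 mod 4 = 3, so the flip contributes -1; sign now -1
(11/3): 11 mod 3 = 2, so (11/3) = (2/3)
factor out 2^1: 2 = 2^1·1; with 3 mod 8 = 3, (2/3) = -1; sign now +1; continue with (1/3)
reached (1/3) = 1, so the symbol is +1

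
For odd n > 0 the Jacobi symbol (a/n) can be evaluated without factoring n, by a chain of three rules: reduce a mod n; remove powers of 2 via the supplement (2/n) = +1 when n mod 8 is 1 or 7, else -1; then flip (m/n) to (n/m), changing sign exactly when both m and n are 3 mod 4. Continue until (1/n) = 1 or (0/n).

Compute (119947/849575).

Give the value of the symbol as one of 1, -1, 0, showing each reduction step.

flip (119947/849575) -> (849575/119947): both odd, 119947 mod 4 = 3, 849575 mod 4 = 3, so the flip contributes -1; sign now -1
(849575/119947): 849575 mod 119947 = 9946, so (849575/119947) = (9946/119947)
factor out 2^1: 9946 = 2^1·4973; with 119947 mod 8 = 3, (2/119947) = -1; sign now +1; continue with (4973/119947)
flip (4973/119947) -> (119947/4973): both odd, 4973 mod 4 = 1, 119947 mod 4 = 3, so the flip contributes +1; sign now +1
(119947/4973): 119947 mod 4973 = 595, so (119947/4973) = (595/4973)
flip (595/4973) -> (4973/595): both odd, 595 mod 4 = 3, 4973 mod 4 = 1, so the flip contributes +1; sign now +1
(4973/595): 4973 mod 595 = 213, so (4973/595) = (213/595)
flip (213/595) -> (595/213): both odd, 213 mod 4 = 1, 595 mod 4 = 3, so the flip contributes +1; sign now +1
(595/213): 595 mod 213 = 169, so (595/213) = (169/213)
flip (169/213) -> (213/169): both odd, 169 mod 4 = 1, 213 mod 4 = 1, so the flip contributes +1; sign now +1
(213/169): 213 mod 169 = 44, so (213/169) = (44/169)
factor out 2^2: 44 = 2^2·11; with 169 mod 8 = 1, (2/169) = +1; sign now +1; continue with (11/169)
flip (11/169) -> (169/11): both odd, 11 mod 4 = 3, 169 mod 4 = 1, so the flip contributes +1; sign now +1
(169/11): 169 mod 11 = 4, so (169/11) = (4/11)
factor out 2^2: 4 = 2^2·1; with 11 mod 8 = 3, (2/11) = -1; sign now +1; continue with (1/11)
reached (1/11) = 1, so the symbol is +1

1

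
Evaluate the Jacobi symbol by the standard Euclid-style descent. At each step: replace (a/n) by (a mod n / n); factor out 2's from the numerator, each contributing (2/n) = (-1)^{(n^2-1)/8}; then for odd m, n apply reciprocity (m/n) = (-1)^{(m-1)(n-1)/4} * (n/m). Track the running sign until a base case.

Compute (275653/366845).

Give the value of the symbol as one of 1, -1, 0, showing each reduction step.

1

reciprocity: (275653/366845) = +1·(366845/275653) since 275653 mod 4 = 1, 366845 mod 4 = 1; sign now +1
(366845/275653) = (91192/275653)   [reduce mod 275653]
91192 = 2^3·11399; (2/275653) = -1 since 275653 mod 8 = 5, so (91192/275653) = (-1)^3·(11399/275653); sign now -1
reciprocity: (11399/275653) = +1·(275653/11399) since 11399 mod 4 = 3, 275653 mod 4 = 1; sign now -1
(275653/11399) = (2077/11399)   [reduce mod 11399]
reciprocity: (2077/11399) = +1·(11399/2077) since 2077 mod 4 = 1, 11399 mod 4 = 3; sign now -1
(11399/2077) = (1014/2077)   [reduce mod 2077]
1014 = 2^1·507; (2/2077) = -1 since 2077 mod 8 = 5, so (1014/2077) = (-1)^1·(507/2077); sign now +1
reciprocity: (507/2077) = +1·(2077/507) since 507 mod 4 = 3, 2077 mod 4 = 1; sign now +1
(2077/507) = (49/507)   [reduce mod 507]
reciprocity: (49/507) = +1·(507/49) since 49 mod 4 = 1, 507 mod 4 = 3; sign now +1
(507/49) = (17/49)   [reduce mod 49]
reciprocity: (17/49) = +1·(49/17) since 17 mod 4 = 1, 49 mod 4 = 1; sign now +1
(49/17) = (15/17)   [reduce mod 17]
reciprocity: (15/17) = +1·(17/15) since 15 mod 4 = 3, 17 mod 4 = 1; sign now +1
(17/15) = (2/15)   [reduce mod 15]
2 = 2^1·1; (2/15) = +1 since 15 mod 8 = 7, so (2/15) = (+1)^1·(1/15); sign now +1
(1/15) = 1; final value = sign = +1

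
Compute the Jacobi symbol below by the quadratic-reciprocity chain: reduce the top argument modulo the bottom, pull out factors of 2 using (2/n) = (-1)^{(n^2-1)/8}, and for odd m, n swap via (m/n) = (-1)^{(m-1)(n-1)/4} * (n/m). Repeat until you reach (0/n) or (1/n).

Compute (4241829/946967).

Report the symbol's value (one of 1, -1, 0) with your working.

(4241829/946967) = (453961/946967)   [reduce mod 946967]
reciprocity: (453961/946967) = +1·(946967/453961) since 453961 mod 4 = 1, 946967 mod 4 = 3; sign now +1
(946967/453961) = (39045/453961)   [reduce mod 453961]
reciprocity: (39045/453961) = +1·(453961/39045) since 39045 mod 4 = 1, 453961 mod 4 = 1; sign now +1
(453961/39045) = (24466/39045)   [reduce mod 39045]
24466 = 2^1·12233; (2/39045) = -1 since 39045 mod 8 = 5, so (24466/39045) = (-1)^1·(12233/39045); sign now -1
reciprocity: (12233/39045) = +1·(39045/12233) since 12233 mod 4 = 1, 39045 mod 4 = 1; sign now -1
(39045/12233) = (2346/12233)   [reduce mod 12233]
2346 = 2^1·1173; (2/12233) = +1 since 12233 mod 8 = 1, so (2346/12233) = (+1)^1·(1173/12233); sign now -1
reciprocity: (1173/12233) = +1·(12233/1173) since 1173 mod 4 = 1, 12233 mod 4 = 1; sign now -1
(12233/1173) = (503/1173)   [reduce mod 1173]
reciprocity: (503/1173) = +1·(1173/503) since 503 mod 4 = 3, 1173 mod 4 = 1; sign now -1
(1173/503) = (167/503)   [reduce mod 503]
reciprocity: (167/503) = -1·(503/167) since 167 mod 4 = 3, 503 mod 4 = 3; sign now +1
(503/167) = (2/167)   [reduce mod 167]
2 = 2^1·1; (2/167) = +1 since 167 mod 8 = 7, so (2/167) = (+1)^1·(1/167); sign now +1
(1/167) = 1; final value = sign = +1

1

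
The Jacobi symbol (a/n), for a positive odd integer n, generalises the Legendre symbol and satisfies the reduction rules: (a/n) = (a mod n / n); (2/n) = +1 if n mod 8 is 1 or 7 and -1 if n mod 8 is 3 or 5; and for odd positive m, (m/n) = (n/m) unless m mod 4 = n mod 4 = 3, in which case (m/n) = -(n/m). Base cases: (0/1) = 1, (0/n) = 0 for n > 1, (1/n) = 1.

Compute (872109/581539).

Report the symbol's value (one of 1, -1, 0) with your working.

0

(872109/581539): 872109 mod 581539 = 290570, so (872109/581539) = (290570/581539)
factor out 2^1: 290570 = 2^1·145285; with 581539 mod 8 = 3, (2/581539) = -1; sign now -1; continue with (145285/581539)
flip (145285/581539) -> (581539/145285): both odd, 145285 mod 4 = 1, 581539 mod 4 = 3, so the flip contributes +1; sign now -1
(581539/145285): 581539 mod 145285 = 399, so (581539/145285) = (399/145285)
flip (399/145285) -> (145285/399): both odd, 399 mod 4 = 3, 145285 mod 4 = 1, so the flip contributes +1; sign now -1
(145285/399): 145285 mod 399 = 49, so (145285/399) = (49/399)
flip (49/399) -> (399/49): both odd, 49 mod 4 = 1, 399 mod 4 = 3, so the flip contributes +1; sign now -1
(399/49): 399 mod 49 = 7, so (399/49) = (7/49)
flip (7/49) -> (49/7): both odd, 7 mod 4 = 3, 49 mod 4 = 1, so the flip contributes +1; sign now -1
(49/7): 49 mod 7 = 0, so (49/7) = (0/7)
reached (0/7); gcd(a, n) > 1, so (0/7) = 0 and the symbol is 0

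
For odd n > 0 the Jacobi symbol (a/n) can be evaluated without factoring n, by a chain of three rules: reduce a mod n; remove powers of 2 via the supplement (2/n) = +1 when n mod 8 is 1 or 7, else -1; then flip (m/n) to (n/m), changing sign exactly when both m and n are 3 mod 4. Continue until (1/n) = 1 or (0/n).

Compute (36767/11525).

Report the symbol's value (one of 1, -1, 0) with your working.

(36767/11525): 36767 mod 11525 = 2192, so (36767/11525) = (2192/11525)
factor out 2^4: 2192 = 2^4·137; with 11525 mod 8 = 5, (2/11525) = -1; sign now +1; continue with (137/11525)
flip (137/11525) -> (11525/137): both odd, 137 mod 4 = 1, 11525 mod 4 = 1, so the flip contributes +1; sign now +1
(11525/137): 11525 mod 137 = 17, so (11525/137) = (17/137)
flip (17/137) -> (137/17): both odd, 17 mod 4 = 1, 137 mod 4 = 1, so the flip contributes +1; sign now +1
(137/17): 137 mod 17 = 1, so (137/17) = (1/17)
reached (1/17) = 1, so the symbol is +1

1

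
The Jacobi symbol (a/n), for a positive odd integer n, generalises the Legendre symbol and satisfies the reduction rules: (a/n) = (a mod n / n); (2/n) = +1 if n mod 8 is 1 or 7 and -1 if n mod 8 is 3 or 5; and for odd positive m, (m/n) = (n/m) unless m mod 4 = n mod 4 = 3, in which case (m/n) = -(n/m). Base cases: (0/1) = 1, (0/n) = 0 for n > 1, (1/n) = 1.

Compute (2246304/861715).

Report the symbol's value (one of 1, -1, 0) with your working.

-1

(2246304/861715) = (522874/861715)   [reduce mod 861715]
522874 = 2^1·261437; (2/861715) = -1 since 861715 mod 8 = 3, so (522874/861715) = (-1)^1·(261437/861715); sign now -1
reciprocity: (261437/861715) = +1·(861715/261437) since 261437 mod 4 = 1, 861715 mod 4 = 3; sign now -1
(861715/261437) = (77404/261437)   [reduce mod 261437]
77404 = 2^2·19351; (2/261437) = -1 since 261437 mod 8 = 5, so (77404/261437) = (-1)^2·(19351/261437); sign now -1
reciprocity: (19351/261437) = +1·(261437/19351) since 19351 mod 4 = 3, 261437 mod 4 = 1; sign now -1
(261437/19351) = (9874/19351)   [reduce mod 19351]
9874 = 2^1·4937; (2/19351) = +1 since 19351 mod 8 = 7, so (9874/19351) = (+1)^1·(4937/19351); sign now -1
reciprocity: (4937/19351) = +1·(19351/4937) since 4937 mod 4 = 1, 19351 mod 4 = 3; sign now -1
(19351/4937) = (4540/4937)   [reduce mod 4937]
4540 = 2^2·1135; (2/4937) = +1 since 4937 mod 8 = 1, so (4540/4937) = (+1)^2·(1135/4937); sign now -1
reciprocity: (1135/4937) = +1·(4937/1135) since 1135 mod 4 = 3, 4937 mod 4 = 1; sign now -1
(4937/1135) = (397/1135)   [reduce mod 1135]
reciprocity: (397/1135) = +1·(1135/397) since 397 mod 4 = 1, 1135 mod 4 = 3; sign now -1
(1135/397) = (341/397)   [reduce mod 397]
reciprocity: (341/397) = +1·(397/341) since 341 mod 4 = 1, 397 mod 4 = 1; sign now -1
(397/341) = (56/341)   [reduce mod 341]
56 = 2^3·7; (2/341) = -1 since 341 mod 8 = 5, so (56/341) = (-1)^3·(7/341); sign now +1
reciprocity: (7/341) = +1·(341/7) since 7 mod 4 = 3, 341 mod 4 = 1; sign now +1
(341/7) = (5/7)   [reduce mod 7]
reciprocity: (5/7) = +1·(7/5) since 5 mod 4 = 1, 7 mod 4 = 3; sign now +1
(7/5) = (2/5)   [reduce mod 5]
2 = 2^1·1; (2/5) = -1 since 5 mod 8 = 5, so (2/5) = (-1)^1·(1/5); sign now -1
(1/5) = 1; final value = sign = -1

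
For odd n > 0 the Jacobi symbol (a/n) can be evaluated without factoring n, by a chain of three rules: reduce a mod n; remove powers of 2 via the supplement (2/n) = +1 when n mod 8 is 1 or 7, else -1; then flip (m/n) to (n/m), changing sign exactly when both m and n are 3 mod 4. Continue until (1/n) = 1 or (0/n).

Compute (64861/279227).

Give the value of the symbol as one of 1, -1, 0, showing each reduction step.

-1

flip (64861/279227) -> (279227/64861): both odd, 64861 mod 4 = 1, 279227 mod 4 = 3, so the flip contributes +1; sign now +1
(279227/64861): 279227 mod 64861 = 19783, so (279227/64861) = (19783/64861)
flip (19783/64861) -> (64861/19783): both odd, 19783 mod 4 = 3, 64861 mod 4 = 1, so the flip contributes +1; sign now +1
(64861/19783): 64861 mod 19783 = 5512, so (64861/19783) = (5512/19783)
factor out 2^3: 5512 = 2^3·689; with 19783 mod 8 = 7, (2/19783) = +1; sign now +1; continue with (689/19783)
flip (689/19783) -> (19783/689): both odd, 689 mod 4 = 1, 19783 mod 4 = 3, so the flip contributes +1; sign now +1
(19783/689): 19783 mod 689 = 491, so (19783/689) = (491/689)
flip (491/689) -> (689/491): both odd, 491 mod 4 = 3, 689 mod 4 = 1, so the flip contributes +1; sign now +1
(689/491): 689 mod 491 = 198, so (689/491) = (198/491)
factor out 2^1: 198 = 2^1·99; with 491 mod 8 = 3, (2/491) = -1; sign now -1; continue with (99/491)
flip (99/491) -> (491/99): both odd, 99 mod 4 = 3, 491 mod 4 = 3, so the flip contributes -1; sign now +1
(491/99): 491 mod 99 = 95, so (491/99) = (95/99)
flip (95/99) -> (99/95): both odd, 95 mod 4 = 3, 99 mod 4 = 3, so the flip contributes -1; sign now -1
(99/95): 99 mod 95 = 4, so (99/95) = (4/95)
factor out 2^2: 4 = 2^2·1; with 95 mod 8 = 7, (2/95) = +1; sign now -1; continue with (1/95)
reached (1/95) = 1, so the symbol is -1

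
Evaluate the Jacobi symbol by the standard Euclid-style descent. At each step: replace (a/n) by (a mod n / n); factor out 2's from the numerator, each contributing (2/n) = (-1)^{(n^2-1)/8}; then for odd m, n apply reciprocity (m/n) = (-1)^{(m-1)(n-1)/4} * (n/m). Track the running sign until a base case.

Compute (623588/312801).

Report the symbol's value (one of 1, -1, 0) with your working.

(623588/312801) = (310787/312801)   [reduce mod 312801]
reciprocity: (310787/312801) = +1·(312801/310787) since 310787 mod 4 = 3, 312801 mod 4 = 1; sign now +1
(312801/310787) = (2014/310787)   [reduce mod 310787]
2014 = 2^1·1007; (2/310787) = -1 since 310787 mod 8 = 3, so (2014/310787) = (-1)^1·(1007/310787); sign now -1
reciprocity: (1007/310787) = -1·(310787/1007) since 1007 mod 4 = 3, 310787 mod 4 = 3; sign now +1
(310787/1007) = (631/1007)   [reduce mod 1007]
reciprocity: (631/1007) = -1·(1007/631) since 631 mod 4 = 3, 1007 mod 4 = 3; sign now -1
(1007/631) = (376/631)   [reduce mod 631]
376 = 2^3·47; (2/631) = +1 since 631 mod 8 = 7, so (376/631) = (+1)^3·(47/631); sign now -1
reciprocity: (47/631) = -1·(631/47) since 47 mod 4 = 3, 631 mod 4 = 3; sign now +1
(631/47) = (20/47)   [reduce mod 47]
20 = 2^2·5; (2/47) = +1 since 47 mod 8 = 7, so (20/47) = (+1)^2·(5/47); sign now +1
reciprocity: (5/47) = +1·(47/5) since 5 mod 4 = 1, 47 mod 4 = 3; sign now +1
(47/5) = (2/5)   [reduce mod 5]
2 = 2^1·1; (2/5) = -1 since 5 mod 8 = 5, so (2/5) = (-1)^1·(1/5); sign now -1
(1/5) = 1; final value = sign = -1

-1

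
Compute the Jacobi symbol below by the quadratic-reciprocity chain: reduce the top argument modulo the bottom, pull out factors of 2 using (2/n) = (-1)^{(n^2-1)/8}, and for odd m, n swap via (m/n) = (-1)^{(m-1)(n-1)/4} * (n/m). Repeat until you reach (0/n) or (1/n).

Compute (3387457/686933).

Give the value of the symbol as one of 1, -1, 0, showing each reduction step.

1

(3387457/686933) = (639725/686933)   [reduce mod 686933]
reciprocity: (639725/686933) = +1·(686933/639725) since 639725 mod 4 = 1, 686933 mod 4 = 1; sign now +1
(686933/639725) = (47208/639725)   [reduce mod 639725]
47208 = 2^3·5901; (2/639725) = -1 since 639725 mod 8 = 5, so (47208/639725) = (-1)^3·(5901/639725); sign now -1
reciprocity: (5901/639725) = +1·(639725/5901) since 5901 mod 4 = 1, 639725 mod 4 = 1; sign now -1
(639725/5901) = (2417/5901)   [reduce mod 5901]
reciprocity: (2417/5901) = +1·(5901/2417) since 2417 mod 4 = 1, 5901 mod 4 = 1; sign now -1
(5901/2417) = (1067/2417)   [reduce mod 2417]
reciprocity: (1067/2417) = +1·(2417/1067) since 1067 mod 4 = 3, 2417 mod 4 = 1; sign now -1
(2417/1067) = (283/1067)   [reduce mod 1067]
reciprocity: (283/1067) = -1·(1067/283) since 283 mod 4 = 3, 1067 mod 4 = 3; sign now +1
(1067/283) = (218/283)   [reduce mod 283]
218 = 2^1·109; (2/283) = -1 since 283 mod 8 = 3, so (218/283) = (-1)^1·(109/283); sign now -1
reciprocity: (109/283) = +1·(283/109) since 109 mod 4 = 1, 283 mod 4 = 3; sign now -1
(283/109) = (65/109)   [reduce mod 109]
reciprocity: (65/109) = +1·(109/65) since 65 mod 4 = 1, 109 mod 4 = 1; sign now -1
(109/65) = (44/65)   [reduce mod 65]
44 = 2^2·11; (2/65) = +1 since 65 mod 8 = 1, so (44/65) = (+1)^2·(11/65); sign now -1
reciprocity: (11/65) = +1·(65/11) since 11 mod 4 = 3, 65 mod 4 = 1; sign now -1
(65/11) = (10/11)   [reduce mod 11]
10 = 2^1·5; (2/11) = -1 since 11 mod 8 = 3, so (10/11) = (-1)^1·(5/11); sign now +1
reciprocity: (5/11) = +1·(11/5) since 5 mod 4 = 1, 11 mod 4 = 3; sign now +1
(11/5) = (1/5)   [reduce mod 5]
(1/5) = 1; final value = sign = +1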